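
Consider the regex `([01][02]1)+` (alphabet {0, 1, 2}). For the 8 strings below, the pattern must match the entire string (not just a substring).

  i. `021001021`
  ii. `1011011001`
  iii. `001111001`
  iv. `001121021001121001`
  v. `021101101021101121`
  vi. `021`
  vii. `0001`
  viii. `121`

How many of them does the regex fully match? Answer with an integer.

i → match
ii → no match
iii → no match
iv → match
v → match
vi → match
vii → no match
viii → match
Total matched: 5

5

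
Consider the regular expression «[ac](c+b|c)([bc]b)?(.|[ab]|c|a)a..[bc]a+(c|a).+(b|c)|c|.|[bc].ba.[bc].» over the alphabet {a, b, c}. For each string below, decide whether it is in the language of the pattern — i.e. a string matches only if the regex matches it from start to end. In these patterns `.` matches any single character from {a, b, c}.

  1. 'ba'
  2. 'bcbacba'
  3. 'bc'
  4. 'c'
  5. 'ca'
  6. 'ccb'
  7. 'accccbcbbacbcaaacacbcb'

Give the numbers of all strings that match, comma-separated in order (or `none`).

2, 4, 7

1 → no match
2 → match
3 → no match
4 → match
5 → no match
6 → no match
7 → match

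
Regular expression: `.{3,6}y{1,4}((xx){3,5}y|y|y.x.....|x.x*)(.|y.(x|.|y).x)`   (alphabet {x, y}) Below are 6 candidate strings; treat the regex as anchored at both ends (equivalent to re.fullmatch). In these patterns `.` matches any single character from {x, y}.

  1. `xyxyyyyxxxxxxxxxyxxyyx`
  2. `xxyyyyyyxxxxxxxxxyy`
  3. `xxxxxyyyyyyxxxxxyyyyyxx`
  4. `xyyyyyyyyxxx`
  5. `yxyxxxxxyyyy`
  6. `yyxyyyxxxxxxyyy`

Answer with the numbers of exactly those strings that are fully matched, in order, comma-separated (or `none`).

1 → no match
2 → no match
3 → match
4 → match
5 → no match
6 → no match

3, 4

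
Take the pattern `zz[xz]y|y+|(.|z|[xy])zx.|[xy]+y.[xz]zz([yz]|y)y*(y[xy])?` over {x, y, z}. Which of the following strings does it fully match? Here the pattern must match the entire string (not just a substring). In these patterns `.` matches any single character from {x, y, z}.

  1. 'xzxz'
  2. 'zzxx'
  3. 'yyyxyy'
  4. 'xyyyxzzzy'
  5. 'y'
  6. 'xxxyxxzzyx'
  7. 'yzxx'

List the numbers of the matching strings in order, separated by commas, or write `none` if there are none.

1 → match
2 → match
3 → no match
4 → match
5 → match
6 → no match
7 → match

1, 2, 4, 5, 7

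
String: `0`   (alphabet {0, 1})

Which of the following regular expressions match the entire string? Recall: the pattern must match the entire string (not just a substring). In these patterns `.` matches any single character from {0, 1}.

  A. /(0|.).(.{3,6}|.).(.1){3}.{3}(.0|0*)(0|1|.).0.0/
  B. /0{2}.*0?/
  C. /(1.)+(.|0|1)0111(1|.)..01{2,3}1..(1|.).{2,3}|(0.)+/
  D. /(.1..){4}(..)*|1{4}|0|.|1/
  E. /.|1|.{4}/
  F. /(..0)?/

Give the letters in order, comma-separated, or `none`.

D, E

A → no match
B → no match
C → no match
D → match
E → match
F → no match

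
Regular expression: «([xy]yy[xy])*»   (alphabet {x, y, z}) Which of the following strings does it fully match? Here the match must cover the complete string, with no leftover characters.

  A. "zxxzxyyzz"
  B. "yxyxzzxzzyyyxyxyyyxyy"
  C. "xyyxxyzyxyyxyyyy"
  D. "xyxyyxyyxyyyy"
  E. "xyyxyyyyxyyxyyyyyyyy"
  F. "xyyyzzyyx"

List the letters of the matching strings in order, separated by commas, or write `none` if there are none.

E

A → no match
B → no match
C → no match
D → no match
E → match
F → no match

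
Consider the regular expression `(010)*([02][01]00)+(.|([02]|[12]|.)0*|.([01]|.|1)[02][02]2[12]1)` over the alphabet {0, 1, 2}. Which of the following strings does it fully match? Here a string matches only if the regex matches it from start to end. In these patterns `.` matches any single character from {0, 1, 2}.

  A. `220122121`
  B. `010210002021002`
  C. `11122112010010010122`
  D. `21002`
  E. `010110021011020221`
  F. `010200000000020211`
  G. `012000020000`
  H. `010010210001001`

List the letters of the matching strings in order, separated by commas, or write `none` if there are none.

D, F, H

A. `220122121` → no match
B → no match
C → no match
D. `21002` → match
E → no match
F → match
G. `012000020000` → no match
H → match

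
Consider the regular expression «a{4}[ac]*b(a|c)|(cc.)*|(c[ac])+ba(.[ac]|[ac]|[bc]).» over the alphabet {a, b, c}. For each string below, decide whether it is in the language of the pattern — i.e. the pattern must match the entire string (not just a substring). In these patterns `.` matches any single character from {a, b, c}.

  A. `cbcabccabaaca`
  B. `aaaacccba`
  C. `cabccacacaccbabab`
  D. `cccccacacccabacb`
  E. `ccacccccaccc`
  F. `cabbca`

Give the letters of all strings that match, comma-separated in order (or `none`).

A → no match
B. `aaaacccba` → match
C → no match
D → match
E. `ccacccccaccc` → match
F. `cabbca` → no match

B, D, E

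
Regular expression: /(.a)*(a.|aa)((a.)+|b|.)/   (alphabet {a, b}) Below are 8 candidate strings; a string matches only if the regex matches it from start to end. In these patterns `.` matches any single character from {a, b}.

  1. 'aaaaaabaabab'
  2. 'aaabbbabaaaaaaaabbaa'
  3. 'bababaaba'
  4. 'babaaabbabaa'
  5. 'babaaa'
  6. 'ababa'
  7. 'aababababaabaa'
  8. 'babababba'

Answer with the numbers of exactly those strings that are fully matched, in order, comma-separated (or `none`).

1, 3, 7

1 → match
2 → no match
3 → match
4 → no match
5 → no match
6 → no match
7 → match
8 → no match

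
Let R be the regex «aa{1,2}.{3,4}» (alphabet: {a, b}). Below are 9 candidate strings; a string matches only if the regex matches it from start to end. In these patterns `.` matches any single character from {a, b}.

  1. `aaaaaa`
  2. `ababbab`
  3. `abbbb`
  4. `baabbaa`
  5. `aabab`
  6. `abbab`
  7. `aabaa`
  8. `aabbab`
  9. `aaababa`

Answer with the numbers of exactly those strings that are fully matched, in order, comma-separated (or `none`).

1 → match
2 → no match — must start with `aa`
3 → no match — must start with `aa`
4 → no match — must start with `aa`
5 → match
6 → no match — must start with `aa`
7 → match
8 → match
9 → match

1, 5, 7, 8, 9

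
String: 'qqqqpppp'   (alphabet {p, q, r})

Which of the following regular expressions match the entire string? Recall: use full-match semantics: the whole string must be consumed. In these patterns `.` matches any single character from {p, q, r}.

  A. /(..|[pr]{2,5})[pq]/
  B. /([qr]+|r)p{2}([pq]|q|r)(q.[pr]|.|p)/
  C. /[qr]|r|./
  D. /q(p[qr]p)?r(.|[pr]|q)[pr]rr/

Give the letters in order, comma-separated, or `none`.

B

A → no match
B → match
C → no match
D → no match — must end with 'rr'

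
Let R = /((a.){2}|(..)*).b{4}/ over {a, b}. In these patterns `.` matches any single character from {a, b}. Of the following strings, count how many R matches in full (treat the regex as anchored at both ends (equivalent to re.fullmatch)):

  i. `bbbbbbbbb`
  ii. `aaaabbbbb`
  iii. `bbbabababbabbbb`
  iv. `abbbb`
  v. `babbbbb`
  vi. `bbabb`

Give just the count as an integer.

i → match
ii → match
iii → match
iv → match
v → match
vi → no match
Total matched: 5

5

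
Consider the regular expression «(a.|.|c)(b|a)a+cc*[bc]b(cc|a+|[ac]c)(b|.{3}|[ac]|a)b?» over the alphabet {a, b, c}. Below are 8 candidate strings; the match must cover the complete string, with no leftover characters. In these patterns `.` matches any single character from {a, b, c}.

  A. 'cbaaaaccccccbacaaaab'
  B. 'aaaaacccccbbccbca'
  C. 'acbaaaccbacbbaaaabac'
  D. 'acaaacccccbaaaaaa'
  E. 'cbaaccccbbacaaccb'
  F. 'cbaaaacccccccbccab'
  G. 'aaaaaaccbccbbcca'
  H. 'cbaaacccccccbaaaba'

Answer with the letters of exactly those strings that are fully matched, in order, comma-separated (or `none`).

A → no match
B → match
C → no match
D → match
E → no match
F → match
G → no match
H → match

B, D, F, H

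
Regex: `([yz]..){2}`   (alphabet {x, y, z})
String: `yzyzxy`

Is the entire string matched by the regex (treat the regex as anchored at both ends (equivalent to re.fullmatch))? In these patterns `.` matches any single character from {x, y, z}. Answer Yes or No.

Yes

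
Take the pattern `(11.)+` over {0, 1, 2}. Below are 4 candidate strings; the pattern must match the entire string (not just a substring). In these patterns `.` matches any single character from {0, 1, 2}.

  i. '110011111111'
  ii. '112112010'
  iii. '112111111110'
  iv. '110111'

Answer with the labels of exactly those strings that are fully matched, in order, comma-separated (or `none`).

iii, iv

i → no match
ii → no match
iii → match
iv → match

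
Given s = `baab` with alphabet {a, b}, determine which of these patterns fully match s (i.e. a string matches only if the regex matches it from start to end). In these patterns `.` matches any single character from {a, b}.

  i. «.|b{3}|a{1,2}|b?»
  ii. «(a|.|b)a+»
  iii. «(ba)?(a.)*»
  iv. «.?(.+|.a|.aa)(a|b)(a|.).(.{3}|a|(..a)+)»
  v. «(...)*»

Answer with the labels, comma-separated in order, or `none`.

iii

i → no match
ii → no match — must end with `a`
iii → match
iv → no match
v → no match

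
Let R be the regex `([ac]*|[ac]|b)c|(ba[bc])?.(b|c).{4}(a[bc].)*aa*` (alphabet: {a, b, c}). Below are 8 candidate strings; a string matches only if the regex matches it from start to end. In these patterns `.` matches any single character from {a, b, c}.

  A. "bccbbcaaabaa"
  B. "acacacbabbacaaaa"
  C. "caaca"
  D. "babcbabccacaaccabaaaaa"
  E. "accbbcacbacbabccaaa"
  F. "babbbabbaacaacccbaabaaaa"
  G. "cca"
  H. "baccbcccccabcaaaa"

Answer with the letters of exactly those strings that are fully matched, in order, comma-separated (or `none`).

D

A → no match
B → no match
C → no match
D → match
E → no match
F → no match
G → no match
H → no match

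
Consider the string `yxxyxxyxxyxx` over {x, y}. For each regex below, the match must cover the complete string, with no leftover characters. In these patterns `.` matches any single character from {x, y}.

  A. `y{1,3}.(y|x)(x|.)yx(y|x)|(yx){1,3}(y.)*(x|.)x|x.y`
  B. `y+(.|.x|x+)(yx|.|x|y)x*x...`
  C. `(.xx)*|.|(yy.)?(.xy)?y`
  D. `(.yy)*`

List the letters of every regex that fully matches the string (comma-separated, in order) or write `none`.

C

A → no match
B → no match
C → match
D → no match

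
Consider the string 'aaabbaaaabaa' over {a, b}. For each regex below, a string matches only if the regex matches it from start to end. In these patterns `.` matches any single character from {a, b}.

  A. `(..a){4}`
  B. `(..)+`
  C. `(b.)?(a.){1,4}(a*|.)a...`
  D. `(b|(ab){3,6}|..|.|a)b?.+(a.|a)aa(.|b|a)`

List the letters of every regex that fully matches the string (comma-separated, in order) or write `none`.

A, B

A → match
B → match
C → no match
D → no match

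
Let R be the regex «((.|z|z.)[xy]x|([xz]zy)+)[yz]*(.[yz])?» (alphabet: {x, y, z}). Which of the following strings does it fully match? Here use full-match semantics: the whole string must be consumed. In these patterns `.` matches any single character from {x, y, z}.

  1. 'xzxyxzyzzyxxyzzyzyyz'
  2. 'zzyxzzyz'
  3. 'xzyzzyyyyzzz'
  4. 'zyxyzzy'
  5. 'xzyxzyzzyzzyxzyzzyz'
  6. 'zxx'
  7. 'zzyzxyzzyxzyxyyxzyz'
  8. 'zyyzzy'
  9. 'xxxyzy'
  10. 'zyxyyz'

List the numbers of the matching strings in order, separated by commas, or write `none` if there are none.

2, 3, 4, 5, 6, 9, 10

1 → no match
2 → match
3 → match
4 → match
5 → match
6 → match
7 → no match
8 → no match
9 → match
10 → match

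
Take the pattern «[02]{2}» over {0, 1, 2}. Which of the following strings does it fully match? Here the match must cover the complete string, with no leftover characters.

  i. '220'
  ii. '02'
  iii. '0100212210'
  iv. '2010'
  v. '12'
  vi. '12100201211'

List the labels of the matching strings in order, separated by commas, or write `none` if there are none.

i → no match
ii → match
iii → no match
iv → no match
v → no match
vi → no match

ii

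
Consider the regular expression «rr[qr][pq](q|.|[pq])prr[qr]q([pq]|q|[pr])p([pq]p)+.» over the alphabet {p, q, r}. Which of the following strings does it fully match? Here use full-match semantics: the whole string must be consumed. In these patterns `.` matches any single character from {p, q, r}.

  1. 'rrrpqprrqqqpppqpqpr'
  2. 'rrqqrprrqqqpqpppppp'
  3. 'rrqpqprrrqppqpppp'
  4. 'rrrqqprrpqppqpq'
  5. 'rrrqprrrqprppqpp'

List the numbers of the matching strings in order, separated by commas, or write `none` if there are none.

1 → match
2 → match
3 → match
4 → no match
5 → no match

1, 2, 3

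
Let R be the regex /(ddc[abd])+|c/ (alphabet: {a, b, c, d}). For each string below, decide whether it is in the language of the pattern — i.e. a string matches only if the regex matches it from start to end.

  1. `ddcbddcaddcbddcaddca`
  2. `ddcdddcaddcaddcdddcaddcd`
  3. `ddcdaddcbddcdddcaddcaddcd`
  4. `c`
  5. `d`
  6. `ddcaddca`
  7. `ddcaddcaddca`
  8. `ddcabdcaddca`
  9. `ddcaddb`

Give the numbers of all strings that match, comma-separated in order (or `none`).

1, 2, 4, 6, 7

1 → match
2 → match
3 → no match
4 → match
5 → no match
6 → match
7 → match
8 → no match
9 → no match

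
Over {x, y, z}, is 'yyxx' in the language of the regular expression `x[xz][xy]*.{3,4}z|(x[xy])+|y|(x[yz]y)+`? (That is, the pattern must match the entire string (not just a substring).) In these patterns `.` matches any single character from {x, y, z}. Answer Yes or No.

No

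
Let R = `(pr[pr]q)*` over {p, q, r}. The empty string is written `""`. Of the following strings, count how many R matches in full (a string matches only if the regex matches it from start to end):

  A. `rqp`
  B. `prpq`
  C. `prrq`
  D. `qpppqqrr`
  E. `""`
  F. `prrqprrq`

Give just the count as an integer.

4

A → no match
B → match
C → match
D → no match
E → match
F → match
Total matched: 4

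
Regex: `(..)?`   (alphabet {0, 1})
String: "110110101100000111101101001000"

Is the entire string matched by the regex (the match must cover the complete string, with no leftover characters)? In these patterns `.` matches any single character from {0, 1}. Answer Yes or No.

No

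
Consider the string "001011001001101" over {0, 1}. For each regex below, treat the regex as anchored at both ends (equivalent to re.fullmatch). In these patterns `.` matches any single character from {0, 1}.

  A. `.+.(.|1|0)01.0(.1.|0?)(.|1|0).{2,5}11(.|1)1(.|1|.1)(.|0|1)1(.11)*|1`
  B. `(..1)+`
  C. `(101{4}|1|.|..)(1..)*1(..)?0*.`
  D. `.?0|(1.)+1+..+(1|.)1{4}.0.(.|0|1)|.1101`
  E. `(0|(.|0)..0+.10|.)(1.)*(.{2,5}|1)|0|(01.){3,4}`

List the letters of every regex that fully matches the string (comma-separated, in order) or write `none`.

A → no match
B → match
C → match
D → no match
E → no match

B, C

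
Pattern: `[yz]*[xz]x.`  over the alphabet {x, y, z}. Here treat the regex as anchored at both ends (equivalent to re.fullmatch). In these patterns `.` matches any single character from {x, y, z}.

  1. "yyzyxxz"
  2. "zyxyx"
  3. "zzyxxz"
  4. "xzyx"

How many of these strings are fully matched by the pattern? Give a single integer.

1 → match
2 → no match
3 → match
4 → no match
Total matched: 2

2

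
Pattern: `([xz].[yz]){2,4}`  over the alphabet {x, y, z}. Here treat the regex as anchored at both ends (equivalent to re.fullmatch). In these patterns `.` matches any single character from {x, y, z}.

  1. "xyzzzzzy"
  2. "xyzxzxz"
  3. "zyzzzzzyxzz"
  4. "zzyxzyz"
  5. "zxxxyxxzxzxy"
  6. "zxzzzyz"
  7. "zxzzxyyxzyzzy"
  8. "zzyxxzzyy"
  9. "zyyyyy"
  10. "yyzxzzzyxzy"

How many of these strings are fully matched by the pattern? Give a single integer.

1. "xyzzzzzy" → no match
2. "xyzxzxz" → no match
3. "zyzzzzzyxzz" → no match
4. "zzyxzyz" → no match
5. "zxxxyxxzxzxy" → no match
6. "zxzzzyz" → no match
7 → no match
8. "zzyxxzzyy" → match
9. "zyyyyy" → no match
10. "yyzxzzzyxzy" → no match
Total matched: 1

1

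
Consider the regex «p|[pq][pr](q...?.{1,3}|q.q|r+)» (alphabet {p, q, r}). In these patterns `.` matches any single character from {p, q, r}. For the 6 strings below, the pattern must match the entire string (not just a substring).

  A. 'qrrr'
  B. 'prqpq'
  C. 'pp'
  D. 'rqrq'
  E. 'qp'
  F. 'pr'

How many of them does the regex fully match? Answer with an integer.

A → match
B → match
C → no match
D → no match
E → no match
F → no match
Total matched: 2

2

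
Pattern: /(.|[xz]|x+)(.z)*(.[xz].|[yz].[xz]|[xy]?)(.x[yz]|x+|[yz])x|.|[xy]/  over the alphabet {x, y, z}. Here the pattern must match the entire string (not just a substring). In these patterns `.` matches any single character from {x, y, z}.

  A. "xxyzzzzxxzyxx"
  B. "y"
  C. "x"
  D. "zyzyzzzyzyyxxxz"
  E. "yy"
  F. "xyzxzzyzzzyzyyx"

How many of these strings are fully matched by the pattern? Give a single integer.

A → no match
B → match
C → match
D → no match
E → no match
F → no match
Total matched: 2

2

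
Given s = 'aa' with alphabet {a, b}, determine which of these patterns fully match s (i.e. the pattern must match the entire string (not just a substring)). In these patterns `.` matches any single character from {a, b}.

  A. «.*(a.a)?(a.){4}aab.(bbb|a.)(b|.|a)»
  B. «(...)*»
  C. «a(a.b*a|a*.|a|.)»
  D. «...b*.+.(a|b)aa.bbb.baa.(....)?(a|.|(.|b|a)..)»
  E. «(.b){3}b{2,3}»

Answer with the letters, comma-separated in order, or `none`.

A → no match
B → no match
C → match
D → no match
E → no match — must end with 'b'

C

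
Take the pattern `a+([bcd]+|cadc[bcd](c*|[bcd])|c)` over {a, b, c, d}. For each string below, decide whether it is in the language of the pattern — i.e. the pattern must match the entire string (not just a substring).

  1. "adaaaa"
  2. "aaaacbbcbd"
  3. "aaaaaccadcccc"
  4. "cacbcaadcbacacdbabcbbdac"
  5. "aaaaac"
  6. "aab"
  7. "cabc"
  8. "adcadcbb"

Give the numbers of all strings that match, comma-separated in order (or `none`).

1 → no match
2 → match
3 → no match
4 → no match — must start with "a"
5 → match
6 → match
7 → no match — must start with "a"
8 → no match

2, 5, 6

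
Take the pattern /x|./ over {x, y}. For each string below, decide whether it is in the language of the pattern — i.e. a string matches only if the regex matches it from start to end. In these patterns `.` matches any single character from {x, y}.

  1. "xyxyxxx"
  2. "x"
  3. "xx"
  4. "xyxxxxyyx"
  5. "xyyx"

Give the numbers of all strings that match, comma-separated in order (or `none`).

1. "xyxyxxx" → no match
2. "x" → match
3. "xx" → no match
4. "xyxxxxyyx" → no match
5. "xyyx" → no match

2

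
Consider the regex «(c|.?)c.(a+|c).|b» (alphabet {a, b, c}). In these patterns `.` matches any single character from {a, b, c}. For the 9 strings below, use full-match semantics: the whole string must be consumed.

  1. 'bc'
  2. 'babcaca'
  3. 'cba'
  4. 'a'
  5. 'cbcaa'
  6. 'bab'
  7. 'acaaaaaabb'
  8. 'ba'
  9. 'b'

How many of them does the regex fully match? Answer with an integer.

1 → no match
2 → no match
3 → no match
4 → no match
5 → no match
6 → no match
7 → no match
8 → no match
9 → match
Total matched: 1

1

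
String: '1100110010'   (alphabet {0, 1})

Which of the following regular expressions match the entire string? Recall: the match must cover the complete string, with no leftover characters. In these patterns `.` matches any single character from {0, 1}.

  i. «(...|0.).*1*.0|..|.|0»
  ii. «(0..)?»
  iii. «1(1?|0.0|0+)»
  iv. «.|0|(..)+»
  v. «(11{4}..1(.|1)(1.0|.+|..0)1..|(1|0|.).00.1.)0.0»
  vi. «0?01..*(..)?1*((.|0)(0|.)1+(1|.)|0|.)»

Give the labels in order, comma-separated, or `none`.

i → match
ii → no match
iii → no match
iv → match
v → match
vi → no match

i, iv, v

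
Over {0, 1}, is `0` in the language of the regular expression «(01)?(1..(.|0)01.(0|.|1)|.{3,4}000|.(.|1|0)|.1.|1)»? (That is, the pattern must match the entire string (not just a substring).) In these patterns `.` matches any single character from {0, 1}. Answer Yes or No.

No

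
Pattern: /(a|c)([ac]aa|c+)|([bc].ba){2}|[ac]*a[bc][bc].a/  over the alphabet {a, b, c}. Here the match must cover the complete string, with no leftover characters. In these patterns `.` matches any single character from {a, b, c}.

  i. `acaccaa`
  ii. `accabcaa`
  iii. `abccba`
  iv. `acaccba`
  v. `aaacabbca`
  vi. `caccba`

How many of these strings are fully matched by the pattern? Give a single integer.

5

i. `acaccaa` → match
ii. `accabcaa` → match
iii. `abccba` → no match
iv. `acaccba` → match
v. `aaacabbca` → match
vi. `caccba` → match
Total matched: 5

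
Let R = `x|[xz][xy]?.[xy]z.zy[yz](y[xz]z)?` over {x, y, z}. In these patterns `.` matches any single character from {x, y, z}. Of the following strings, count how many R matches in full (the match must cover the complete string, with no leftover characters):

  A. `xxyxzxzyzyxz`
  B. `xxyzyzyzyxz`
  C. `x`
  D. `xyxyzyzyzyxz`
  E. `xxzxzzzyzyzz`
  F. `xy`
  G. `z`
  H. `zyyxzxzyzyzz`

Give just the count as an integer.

6

A. `xxyxzxzyzyxz` → match
B. `xxyzyzyzyxz` → match
C. `x` → match
D. `xyxyzyzyzyxz` → match
E. `xxzxzzzyzyzz` → match
F. `xy` → no match
G. `z` → no match
H. `zyyxzxzyzyzz` → match
Total matched: 6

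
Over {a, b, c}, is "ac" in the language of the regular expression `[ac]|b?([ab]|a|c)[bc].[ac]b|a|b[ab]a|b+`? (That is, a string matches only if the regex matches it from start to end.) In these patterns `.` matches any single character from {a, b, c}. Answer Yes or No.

No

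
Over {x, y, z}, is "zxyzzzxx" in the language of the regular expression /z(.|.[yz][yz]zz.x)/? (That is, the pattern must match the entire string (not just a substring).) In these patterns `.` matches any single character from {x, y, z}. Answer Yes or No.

Yes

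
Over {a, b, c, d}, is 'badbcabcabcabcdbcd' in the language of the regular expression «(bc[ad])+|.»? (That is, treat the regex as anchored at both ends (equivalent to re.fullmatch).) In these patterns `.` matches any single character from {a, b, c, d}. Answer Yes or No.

No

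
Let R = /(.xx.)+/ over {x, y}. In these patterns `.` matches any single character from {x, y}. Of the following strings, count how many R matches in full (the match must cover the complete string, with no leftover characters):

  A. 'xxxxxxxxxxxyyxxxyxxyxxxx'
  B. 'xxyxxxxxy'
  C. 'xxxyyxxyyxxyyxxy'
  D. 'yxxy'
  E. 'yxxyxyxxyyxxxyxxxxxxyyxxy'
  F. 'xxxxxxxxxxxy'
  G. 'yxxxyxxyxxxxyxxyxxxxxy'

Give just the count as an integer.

A → match
B → no match
C → match
D → match
E → no match
F → match
G → no match
Total matched: 4

4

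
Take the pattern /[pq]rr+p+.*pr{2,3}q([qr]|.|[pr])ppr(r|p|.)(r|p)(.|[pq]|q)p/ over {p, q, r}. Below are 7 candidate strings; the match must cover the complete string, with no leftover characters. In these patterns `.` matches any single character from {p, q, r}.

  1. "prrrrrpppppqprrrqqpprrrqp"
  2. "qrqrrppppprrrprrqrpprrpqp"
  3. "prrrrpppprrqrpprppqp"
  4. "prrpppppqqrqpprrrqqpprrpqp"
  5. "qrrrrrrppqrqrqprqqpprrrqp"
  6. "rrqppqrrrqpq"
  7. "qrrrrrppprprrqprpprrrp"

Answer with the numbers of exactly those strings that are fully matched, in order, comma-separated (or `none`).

1 → match
2 → no match
3 → match
4 → match
5 → no match
6 → no match — must end with "p"
7 → no match

1, 3, 4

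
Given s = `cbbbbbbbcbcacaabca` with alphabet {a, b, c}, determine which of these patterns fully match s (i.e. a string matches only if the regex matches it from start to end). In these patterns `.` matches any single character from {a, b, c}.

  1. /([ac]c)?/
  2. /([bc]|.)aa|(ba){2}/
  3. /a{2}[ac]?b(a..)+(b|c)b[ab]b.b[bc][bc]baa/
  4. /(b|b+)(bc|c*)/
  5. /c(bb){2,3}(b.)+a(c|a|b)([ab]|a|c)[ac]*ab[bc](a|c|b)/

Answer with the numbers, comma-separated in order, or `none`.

1 → no match
2 → no match
3 → no match — must start with `a`
4 → no match — must start with `b`
5 → match

5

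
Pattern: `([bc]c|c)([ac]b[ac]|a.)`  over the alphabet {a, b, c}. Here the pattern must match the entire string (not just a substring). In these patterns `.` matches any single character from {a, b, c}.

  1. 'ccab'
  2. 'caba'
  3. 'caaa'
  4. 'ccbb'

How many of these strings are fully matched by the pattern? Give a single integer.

2

1 → match
2 → match
3 → no match
4 → no match
Total matched: 2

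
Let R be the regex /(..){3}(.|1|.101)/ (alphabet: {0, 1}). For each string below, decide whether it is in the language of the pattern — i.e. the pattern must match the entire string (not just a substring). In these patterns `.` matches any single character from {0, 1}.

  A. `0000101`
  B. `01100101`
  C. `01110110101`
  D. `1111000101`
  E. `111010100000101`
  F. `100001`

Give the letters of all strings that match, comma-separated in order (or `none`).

A, D

A → match
B → no match
C → no match
D → match
E → no match
F → no match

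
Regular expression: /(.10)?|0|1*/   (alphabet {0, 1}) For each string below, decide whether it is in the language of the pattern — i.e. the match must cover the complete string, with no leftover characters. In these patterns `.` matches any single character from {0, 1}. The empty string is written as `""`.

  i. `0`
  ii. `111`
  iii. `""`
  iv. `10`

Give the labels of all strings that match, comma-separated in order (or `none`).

i → match
ii → match
iii → match
iv → no match

i, ii, iii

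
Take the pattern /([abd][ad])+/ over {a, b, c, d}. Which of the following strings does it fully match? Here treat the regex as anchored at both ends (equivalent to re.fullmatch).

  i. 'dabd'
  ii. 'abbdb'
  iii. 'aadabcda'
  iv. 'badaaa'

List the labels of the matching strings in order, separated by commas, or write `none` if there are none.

i. 'dabd' → match
ii. 'abbdb' → no match
iii. 'aadabcda' → no match
iv. 'badaaa' → match

i, iv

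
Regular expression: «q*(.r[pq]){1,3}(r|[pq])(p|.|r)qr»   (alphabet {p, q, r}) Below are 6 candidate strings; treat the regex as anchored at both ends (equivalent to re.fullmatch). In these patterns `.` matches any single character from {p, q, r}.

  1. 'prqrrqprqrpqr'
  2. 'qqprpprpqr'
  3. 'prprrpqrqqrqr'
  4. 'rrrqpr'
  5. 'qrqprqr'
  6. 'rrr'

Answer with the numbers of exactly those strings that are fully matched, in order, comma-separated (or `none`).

1 → match
2 → no match
3 → match
4 → no match — must end with 'qr'
5 → match
6 → no match — must end with 'qr'

1, 3, 5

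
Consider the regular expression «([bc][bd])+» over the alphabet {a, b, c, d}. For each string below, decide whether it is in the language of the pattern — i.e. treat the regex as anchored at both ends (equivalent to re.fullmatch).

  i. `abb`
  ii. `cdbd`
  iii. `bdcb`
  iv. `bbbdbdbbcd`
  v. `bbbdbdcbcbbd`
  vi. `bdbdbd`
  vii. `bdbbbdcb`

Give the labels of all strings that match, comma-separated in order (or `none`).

i → no match
ii → match
iii → match
iv → match
v → match
vi → match
vii → match

ii, iii, iv, v, vi, vii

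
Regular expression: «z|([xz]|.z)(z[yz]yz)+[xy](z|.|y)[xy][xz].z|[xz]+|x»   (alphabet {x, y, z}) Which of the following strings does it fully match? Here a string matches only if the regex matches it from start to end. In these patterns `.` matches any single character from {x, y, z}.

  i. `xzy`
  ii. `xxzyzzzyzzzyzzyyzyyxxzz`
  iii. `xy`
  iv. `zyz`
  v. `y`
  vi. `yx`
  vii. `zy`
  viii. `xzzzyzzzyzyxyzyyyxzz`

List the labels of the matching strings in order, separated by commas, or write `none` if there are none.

i. `xzy` → no match
ii → no match
iii. `xy` → no match
iv. `zyz` → no match
v. `y` → no match
vi. `yx` → no match
vii. `zy` → no match
viii → no match

none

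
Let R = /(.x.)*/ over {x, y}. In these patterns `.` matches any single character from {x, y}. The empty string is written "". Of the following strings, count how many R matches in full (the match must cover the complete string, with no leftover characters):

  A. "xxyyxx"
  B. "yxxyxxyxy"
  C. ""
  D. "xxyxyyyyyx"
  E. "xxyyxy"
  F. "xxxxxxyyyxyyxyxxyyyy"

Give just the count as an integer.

4

A → match
B → match
C → match
D → no match
E → match
F → no match
Total matched: 4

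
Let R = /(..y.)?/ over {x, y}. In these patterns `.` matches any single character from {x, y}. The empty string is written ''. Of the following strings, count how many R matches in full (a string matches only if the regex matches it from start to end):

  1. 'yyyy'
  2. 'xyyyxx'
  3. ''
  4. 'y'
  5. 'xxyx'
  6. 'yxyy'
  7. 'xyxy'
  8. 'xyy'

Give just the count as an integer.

1 → match
2 → no match
3 → match
4 → no match
5 → match
6 → match
7 → no match
8 → no match
Total matched: 4

4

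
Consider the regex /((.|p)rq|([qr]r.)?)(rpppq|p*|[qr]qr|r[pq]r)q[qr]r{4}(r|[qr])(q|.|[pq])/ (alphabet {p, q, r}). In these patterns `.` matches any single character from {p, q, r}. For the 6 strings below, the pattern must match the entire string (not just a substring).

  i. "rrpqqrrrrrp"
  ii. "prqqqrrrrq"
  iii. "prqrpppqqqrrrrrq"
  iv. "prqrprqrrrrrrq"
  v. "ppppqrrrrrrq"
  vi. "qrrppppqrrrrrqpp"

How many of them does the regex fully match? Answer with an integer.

4

i → match
ii → no match
iii → match
iv → match
v → match
vi → no match
Total matched: 4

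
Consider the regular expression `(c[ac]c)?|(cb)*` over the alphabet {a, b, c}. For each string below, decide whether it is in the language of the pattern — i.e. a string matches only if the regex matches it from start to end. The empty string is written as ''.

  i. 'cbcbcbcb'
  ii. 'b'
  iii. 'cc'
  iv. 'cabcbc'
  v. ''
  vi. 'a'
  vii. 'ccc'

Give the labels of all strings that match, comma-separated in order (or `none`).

i, v, vii

i → match
ii → no match
iii → no match
iv → no match
v → match
vi → no match
vii → match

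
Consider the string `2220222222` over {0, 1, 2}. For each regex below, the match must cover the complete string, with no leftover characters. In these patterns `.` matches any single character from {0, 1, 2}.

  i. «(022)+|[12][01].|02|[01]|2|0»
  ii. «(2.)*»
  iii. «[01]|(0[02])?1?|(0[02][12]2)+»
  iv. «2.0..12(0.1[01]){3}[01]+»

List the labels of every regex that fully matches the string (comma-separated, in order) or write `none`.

i → no match
ii → match
iii → no match
iv → no match

ii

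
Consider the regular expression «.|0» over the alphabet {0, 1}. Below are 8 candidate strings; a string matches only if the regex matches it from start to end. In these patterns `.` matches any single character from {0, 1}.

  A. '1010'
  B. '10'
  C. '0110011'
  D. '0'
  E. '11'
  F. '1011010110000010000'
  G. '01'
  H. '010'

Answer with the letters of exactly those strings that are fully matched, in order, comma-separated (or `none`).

A → no match
B → no match
C → no match
D → match
E → no match
F → no match
G → no match
H → no match

D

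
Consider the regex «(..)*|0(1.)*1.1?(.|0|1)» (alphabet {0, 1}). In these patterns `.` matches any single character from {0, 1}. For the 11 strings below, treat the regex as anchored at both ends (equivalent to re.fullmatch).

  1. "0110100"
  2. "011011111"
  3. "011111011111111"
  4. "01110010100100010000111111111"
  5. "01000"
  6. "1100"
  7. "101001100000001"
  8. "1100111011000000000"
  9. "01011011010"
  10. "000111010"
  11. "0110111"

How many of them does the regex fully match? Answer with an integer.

1 → no match
2 → no match
3 → match
4 → no match
5 → no match
6 → match
7 → no match
8 → no match
9 → no match
10 → no match
11 → no match
Total matched: 2

2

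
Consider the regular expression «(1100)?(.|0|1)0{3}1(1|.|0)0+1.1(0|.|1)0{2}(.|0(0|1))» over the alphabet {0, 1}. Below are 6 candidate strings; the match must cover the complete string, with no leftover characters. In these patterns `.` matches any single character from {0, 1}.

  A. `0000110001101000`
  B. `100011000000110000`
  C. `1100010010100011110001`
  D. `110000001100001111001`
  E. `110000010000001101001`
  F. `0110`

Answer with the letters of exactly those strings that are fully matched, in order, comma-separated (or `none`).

A → no match
B → no match
C → no match
D → match
E → no match
F → no match

D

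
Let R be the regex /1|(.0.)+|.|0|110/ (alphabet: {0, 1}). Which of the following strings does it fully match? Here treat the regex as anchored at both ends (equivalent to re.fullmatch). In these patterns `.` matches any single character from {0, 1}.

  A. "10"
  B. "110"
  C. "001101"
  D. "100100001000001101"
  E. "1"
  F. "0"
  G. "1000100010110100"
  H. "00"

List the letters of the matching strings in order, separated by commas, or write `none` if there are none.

B, C, D, E, F

A → no match
B → match
C → match
D → match
E → match
F → match
G → no match
H → no match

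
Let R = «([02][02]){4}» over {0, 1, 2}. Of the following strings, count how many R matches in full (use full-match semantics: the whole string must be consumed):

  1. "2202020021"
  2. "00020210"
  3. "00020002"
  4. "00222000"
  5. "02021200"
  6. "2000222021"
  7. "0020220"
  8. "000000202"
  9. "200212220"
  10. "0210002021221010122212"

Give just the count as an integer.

1 → no match
2 → no match
3 → match
4 → match
5 → no match
6 → no match
7 → no match
8 → no match
9 → no match
10 → no match
Total matched: 2

2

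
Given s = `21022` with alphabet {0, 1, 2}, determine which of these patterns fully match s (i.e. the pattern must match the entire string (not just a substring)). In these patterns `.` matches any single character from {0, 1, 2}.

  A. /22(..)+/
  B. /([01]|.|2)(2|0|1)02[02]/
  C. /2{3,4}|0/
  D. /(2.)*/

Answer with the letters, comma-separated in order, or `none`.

B

A → no match — must start with `22`
B → match
C → no match
D → no match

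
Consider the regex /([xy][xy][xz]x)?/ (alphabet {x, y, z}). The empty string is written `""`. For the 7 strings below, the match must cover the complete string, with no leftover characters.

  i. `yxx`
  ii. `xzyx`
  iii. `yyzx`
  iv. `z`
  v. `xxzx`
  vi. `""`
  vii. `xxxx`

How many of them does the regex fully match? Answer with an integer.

i → no match
ii → no match
iii → match
iv → no match
v → match
vi → match
vii → match
Total matched: 4

4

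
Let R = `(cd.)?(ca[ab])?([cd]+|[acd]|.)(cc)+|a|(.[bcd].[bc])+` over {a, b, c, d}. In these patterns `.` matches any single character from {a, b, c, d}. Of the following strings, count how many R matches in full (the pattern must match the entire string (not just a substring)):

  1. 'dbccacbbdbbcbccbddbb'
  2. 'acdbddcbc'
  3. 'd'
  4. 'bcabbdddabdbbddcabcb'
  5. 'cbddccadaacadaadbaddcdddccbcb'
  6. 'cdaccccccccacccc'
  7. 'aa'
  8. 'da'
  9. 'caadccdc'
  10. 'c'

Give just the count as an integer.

1 → match
2 → no match
3 → no match
4 → no match
5 → no match
6 → no match
7 → no match
8 → no match
9 → no match
10 → no match
Total matched: 1

1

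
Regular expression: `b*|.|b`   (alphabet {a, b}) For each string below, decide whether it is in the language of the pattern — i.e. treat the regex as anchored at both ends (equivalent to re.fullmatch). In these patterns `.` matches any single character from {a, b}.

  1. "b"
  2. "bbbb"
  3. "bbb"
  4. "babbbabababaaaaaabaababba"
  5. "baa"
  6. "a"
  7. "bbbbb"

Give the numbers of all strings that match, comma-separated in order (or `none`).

1 → match
2 → match
3 → match
4 → no match
5 → no match
6 → match
7 → match

1, 2, 3, 6, 7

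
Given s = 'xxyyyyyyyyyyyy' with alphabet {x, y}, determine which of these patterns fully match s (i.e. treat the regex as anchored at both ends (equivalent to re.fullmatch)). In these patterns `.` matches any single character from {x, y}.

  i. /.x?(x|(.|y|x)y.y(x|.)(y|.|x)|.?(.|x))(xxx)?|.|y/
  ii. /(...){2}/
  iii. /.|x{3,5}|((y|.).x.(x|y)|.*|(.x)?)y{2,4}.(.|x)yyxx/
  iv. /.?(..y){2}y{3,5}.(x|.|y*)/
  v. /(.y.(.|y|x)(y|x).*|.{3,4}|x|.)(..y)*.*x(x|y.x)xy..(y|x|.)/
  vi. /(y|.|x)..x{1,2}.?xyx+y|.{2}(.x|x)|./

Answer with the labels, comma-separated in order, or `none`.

i → no match
ii → no match
iii → no match
iv → match
v → no match
vi → no match

iv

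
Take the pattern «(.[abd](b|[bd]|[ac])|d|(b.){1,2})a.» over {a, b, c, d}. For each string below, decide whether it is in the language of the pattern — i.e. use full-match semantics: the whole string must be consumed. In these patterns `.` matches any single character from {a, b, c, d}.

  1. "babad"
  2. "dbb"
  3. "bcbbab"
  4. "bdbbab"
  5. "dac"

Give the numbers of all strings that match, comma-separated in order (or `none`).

1, 3, 4, 5

1 → match
2 → no match
3 → match
4 → match
5 → match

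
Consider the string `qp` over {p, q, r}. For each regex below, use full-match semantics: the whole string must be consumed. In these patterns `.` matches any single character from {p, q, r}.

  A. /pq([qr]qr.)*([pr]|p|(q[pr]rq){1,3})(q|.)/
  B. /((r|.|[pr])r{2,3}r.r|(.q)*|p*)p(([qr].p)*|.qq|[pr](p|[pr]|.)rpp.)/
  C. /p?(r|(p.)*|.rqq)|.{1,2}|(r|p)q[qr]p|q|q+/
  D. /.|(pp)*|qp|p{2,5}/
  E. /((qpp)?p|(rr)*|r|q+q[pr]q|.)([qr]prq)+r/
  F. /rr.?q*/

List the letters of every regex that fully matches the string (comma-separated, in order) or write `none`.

C, D

A → no match — must start with `pq`
B → no match
C → match
D → match
E → no match — must end with `prqr`
F → no match — must start with `rr`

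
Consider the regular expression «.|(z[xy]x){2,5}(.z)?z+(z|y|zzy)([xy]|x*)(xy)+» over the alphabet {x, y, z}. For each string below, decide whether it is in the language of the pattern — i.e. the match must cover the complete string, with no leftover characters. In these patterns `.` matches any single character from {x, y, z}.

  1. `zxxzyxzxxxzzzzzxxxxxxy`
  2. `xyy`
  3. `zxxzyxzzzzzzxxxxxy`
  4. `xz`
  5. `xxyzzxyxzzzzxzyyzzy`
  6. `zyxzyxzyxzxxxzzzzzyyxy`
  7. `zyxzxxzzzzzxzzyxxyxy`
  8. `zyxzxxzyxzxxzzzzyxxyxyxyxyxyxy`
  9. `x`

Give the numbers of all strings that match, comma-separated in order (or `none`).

1 → match
2 → no match
3 → match
4 → no match
5 → no match
6 → match
7 → no match
8 → match
9 → match

1, 3, 6, 8, 9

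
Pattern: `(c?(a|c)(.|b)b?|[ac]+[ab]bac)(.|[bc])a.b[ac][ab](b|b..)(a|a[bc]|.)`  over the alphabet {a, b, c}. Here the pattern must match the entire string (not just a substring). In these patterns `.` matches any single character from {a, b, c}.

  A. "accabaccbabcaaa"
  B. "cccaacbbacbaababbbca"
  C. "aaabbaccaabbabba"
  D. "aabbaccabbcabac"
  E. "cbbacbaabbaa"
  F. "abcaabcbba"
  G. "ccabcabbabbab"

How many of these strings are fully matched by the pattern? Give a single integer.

A → no match
B → match
C → no match
D → match
E. "cbbacbaabbaa" → match
F. "abcaabcbba" → match
G → match
Total matched: 5

5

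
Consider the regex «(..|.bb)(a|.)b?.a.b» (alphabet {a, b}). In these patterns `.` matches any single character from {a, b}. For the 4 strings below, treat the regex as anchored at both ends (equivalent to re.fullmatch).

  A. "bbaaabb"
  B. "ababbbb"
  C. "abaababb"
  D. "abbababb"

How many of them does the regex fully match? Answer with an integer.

2

A → match
B → no match
C → no match
D → match
Total matched: 2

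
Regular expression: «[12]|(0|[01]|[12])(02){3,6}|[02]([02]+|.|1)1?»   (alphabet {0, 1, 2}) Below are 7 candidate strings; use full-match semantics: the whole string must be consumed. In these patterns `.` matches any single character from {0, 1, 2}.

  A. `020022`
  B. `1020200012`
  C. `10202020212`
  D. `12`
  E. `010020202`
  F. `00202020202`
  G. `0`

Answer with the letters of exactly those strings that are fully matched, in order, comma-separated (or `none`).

A, F

A → match
B → no match
C → no match
D → no match
E → no match
F → match
G → no match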